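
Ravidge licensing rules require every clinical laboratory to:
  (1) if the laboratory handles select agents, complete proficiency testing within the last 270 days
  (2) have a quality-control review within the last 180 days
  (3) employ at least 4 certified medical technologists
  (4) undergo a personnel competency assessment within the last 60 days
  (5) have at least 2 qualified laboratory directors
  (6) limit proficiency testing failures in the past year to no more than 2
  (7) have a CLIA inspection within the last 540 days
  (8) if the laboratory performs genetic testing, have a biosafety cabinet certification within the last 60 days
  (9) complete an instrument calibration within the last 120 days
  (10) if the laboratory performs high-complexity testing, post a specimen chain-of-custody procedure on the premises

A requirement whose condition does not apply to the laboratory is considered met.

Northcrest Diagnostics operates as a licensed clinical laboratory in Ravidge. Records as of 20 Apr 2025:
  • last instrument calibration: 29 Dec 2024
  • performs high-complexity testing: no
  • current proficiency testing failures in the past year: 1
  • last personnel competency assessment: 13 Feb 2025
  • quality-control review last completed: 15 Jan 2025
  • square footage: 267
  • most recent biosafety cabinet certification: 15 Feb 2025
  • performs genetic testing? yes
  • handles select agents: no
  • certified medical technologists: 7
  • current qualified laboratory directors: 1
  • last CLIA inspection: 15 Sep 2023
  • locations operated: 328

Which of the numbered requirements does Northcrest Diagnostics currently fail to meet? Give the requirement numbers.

1. condition 'handles select agents' does not hold → requirement n/a → met
2. quality-control review 95 days ago vs limit 180 → met
3. certified medical technologists 7 ≥ 4 → met
4. personnel competency assessment 66 days ago vs limit 60 → not met
5. qualified laboratory directors 1 < 2 → not met
6. proficiency testing failures in the past year 1 ≤ 2 → met
7. CLIA inspection 583 days ago vs limit 540 → not met
8. condition 'performs genetic testing' holds; biosafety cabinet certification 64 days ago vs limit 60 → not met
9. instrument calibration 112 days ago vs limit 120 → met
10. condition 'performs high-complexity testing' does not hold → requirement n/a → met
Not met: 4, 5, 7, 8

4, 5, 7, 8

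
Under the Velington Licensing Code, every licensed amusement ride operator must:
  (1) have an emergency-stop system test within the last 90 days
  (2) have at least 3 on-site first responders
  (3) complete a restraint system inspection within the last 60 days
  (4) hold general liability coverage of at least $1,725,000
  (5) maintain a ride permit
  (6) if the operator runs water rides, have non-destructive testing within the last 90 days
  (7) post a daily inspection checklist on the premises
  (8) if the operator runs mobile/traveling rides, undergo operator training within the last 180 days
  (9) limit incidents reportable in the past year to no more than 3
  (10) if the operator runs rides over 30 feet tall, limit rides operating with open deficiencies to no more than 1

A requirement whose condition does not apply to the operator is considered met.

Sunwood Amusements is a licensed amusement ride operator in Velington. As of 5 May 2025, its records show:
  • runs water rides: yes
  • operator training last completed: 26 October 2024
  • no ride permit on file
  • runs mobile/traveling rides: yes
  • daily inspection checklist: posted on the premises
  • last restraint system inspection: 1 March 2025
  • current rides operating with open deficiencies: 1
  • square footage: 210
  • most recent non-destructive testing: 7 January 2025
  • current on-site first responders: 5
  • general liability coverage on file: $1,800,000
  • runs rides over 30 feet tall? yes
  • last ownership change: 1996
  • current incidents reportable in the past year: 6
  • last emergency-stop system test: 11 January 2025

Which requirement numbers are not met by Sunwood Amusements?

1. emergency-stop system test 114 days ago vs limit 90 → not met
2. on-site first responders 5 ≥ 3 → met
3. restraint system inspection 65 days ago vs limit 60 → not met
4. general liability coverage $1,800,000 ≥ $1,725,000 → met
5. ride permit absent → not met
6. condition 'runs water rides' holds; non-destructive testing 118 days ago vs limit 90 → not met
7. daily inspection checklist present → met
8. condition 'runs mobile/traveling rides' holds; operator training 191 days ago vs limit 180 → not met
9. incidents reportable in the past year 6 > 3 → not met
10. condition 'runs rides over 30 feet tall' holds; rides operating with open deficiencies 1 ≤ 1 → met
Not met: 1, 3, 5, 6, 8, 9

1, 3, 5, 6, 8, 9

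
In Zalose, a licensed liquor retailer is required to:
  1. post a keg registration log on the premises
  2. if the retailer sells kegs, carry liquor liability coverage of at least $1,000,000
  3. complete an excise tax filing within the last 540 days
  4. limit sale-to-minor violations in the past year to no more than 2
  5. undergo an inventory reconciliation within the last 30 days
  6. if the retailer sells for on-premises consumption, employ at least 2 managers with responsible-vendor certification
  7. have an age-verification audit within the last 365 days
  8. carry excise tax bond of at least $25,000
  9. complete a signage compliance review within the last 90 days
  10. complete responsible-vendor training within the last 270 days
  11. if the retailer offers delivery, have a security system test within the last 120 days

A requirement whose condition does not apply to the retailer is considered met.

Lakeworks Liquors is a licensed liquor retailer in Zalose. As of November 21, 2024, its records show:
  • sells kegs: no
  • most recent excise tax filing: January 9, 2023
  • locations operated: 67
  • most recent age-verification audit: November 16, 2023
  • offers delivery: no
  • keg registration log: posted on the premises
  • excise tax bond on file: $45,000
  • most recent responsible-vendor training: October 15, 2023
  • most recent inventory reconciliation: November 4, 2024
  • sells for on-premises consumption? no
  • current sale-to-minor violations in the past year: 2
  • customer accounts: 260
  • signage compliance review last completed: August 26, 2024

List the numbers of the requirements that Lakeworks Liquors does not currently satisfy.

1. keg registration log present → met
2. condition 'sells kegs' does not hold → requirement n/a → met
3. excise tax filing 682 days ago vs limit 540 → not met
4. sale-to-minor violations in the past year 2 ≤ 2 → met
5. inventory reconciliation 17 days ago vs limit 30 → met
6. condition 'sells for on-premises consumption' does not hold → requirement n/a → met
7. age-verification audit 371 days ago vs limit 365 → not met
8. excise tax bond $45,000 ≥ $25,000 → met
9. signage compliance review 87 days ago vs limit 90 → met
10. responsible-vendor training 403 days ago vs limit 270 → not met
11. condition 'offers delivery' does not hold → requirement n/a → met
Not met: 3, 7, 10

3, 7, 10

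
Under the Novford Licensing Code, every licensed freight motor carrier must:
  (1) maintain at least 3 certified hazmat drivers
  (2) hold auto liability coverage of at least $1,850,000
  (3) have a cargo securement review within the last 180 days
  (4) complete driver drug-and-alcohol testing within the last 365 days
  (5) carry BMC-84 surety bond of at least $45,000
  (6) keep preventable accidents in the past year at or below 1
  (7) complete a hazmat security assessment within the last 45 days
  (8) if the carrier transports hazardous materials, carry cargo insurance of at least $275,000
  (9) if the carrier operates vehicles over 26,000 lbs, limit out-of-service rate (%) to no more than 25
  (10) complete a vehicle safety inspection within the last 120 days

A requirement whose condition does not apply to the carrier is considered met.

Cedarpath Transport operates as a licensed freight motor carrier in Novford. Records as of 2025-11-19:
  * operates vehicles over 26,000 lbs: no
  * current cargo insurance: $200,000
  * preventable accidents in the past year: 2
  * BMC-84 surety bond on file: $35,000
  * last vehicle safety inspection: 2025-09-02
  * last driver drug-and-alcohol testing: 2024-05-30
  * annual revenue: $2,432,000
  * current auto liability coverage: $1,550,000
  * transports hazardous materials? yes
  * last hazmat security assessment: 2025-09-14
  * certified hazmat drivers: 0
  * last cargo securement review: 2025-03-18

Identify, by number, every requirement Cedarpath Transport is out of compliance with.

1, 2, 3, 4, 5, 6, 7, 8

1. certified hazmat drivers 0 < 3 → not met
2. auto liability coverage $1,550,000 < $1,850,000 → not met
3. cargo securement review 246 days ago vs limit 180 → not met
4. driver drug-and-alcohol testing 538 days ago vs limit 365 → not met
5. BMC-84 surety bond $35,000 < $45,000 → not met
6. preventable accidents in the past year 2 > 1 → not met
7. hazmat security assessment 66 days ago vs limit 45 → not met
8. condition 'transports hazardous materials' holds; cargo insurance $200,000 < $275,000 → not met
9. condition 'operates vehicles over 26,000 lbs' does not hold → requirement n/a → met
10. vehicle safety inspection 78 days ago vs limit 120 → met
Not met: 1, 2, 3, 4, 5, 6, 7, 8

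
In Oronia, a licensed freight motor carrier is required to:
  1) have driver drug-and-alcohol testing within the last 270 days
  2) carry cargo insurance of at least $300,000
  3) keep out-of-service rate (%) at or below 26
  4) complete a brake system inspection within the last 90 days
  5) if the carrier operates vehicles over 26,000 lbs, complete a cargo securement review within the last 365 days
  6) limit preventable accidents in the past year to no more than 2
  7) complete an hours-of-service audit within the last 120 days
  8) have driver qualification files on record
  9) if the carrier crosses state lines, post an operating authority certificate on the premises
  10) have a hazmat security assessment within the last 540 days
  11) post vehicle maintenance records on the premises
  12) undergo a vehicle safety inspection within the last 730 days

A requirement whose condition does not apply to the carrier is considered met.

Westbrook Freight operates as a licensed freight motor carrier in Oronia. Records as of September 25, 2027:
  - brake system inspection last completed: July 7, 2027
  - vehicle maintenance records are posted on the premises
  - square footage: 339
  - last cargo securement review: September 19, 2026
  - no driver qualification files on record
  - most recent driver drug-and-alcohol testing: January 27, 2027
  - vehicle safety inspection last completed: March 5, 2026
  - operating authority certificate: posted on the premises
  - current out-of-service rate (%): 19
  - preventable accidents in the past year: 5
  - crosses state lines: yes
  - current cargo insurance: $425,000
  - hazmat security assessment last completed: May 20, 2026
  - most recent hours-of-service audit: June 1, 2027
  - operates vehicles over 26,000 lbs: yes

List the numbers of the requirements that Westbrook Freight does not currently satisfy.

5, 6, 8

1. driver drug-and-alcohol testing 241 days ago vs limit 270 → met
2. cargo insurance $425,000 ≥ $300,000 → met
3. out-of-service rate (%) 19 ≤ 26 → met
4. brake system inspection 80 days ago vs limit 90 → met
5. condition 'operates vehicles over 26,000 lbs' holds; cargo securement review 371 days ago vs limit 365 → not met
6. preventable accidents in the past year 5 > 2 → not met
7. hours-of-service audit 116 days ago vs limit 120 → met
8. driver qualification files absent → not met
9. condition 'crosses state lines' holds; operating authority certificate present → met
10. hazmat security assessment 493 days ago vs limit 540 → met
11. vehicle maintenance records present → met
12. vehicle safety inspection 569 days ago vs limit 730 → met
Not met: 5, 6, 8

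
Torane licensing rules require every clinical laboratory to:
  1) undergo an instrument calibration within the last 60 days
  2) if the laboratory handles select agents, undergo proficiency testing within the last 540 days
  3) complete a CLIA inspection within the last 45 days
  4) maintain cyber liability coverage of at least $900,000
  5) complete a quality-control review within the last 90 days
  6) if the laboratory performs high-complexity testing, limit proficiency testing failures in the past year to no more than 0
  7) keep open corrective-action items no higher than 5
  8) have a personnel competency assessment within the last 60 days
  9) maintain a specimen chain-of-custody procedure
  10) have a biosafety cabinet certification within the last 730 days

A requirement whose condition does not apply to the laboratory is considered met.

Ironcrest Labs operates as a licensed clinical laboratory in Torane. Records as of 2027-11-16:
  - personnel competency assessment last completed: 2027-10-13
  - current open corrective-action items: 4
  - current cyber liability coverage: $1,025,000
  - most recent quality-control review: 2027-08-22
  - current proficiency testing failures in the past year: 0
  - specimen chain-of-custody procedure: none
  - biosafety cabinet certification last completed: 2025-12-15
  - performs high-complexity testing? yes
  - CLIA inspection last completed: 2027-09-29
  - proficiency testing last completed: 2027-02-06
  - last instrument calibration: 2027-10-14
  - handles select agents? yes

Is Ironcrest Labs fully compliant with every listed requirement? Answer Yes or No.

No

1. instrument calibration 33 days ago vs limit 60 → met
2. condition 'handles select agents' holds; proficiency testing 283 days ago vs limit 540 → met
3. CLIA inspection 48 days ago vs limit 45 → not met
4. cyber liability coverage $1,025,000 ≥ $900,000 → met
5. quality-control review 86 days ago vs limit 90 → met
6. condition 'performs high-complexity testing' holds; proficiency testing failures in the past year 0 ≤ 0 → met
7. open corrective-action items 4 ≤ 5 → met
8. personnel competency assessment 34 days ago vs limit 60 → met
9. specimen chain-of-custody procedure absent → not met
10. biosafety cabinet certification 701 days ago vs limit 730 → met
Not met: 3, 9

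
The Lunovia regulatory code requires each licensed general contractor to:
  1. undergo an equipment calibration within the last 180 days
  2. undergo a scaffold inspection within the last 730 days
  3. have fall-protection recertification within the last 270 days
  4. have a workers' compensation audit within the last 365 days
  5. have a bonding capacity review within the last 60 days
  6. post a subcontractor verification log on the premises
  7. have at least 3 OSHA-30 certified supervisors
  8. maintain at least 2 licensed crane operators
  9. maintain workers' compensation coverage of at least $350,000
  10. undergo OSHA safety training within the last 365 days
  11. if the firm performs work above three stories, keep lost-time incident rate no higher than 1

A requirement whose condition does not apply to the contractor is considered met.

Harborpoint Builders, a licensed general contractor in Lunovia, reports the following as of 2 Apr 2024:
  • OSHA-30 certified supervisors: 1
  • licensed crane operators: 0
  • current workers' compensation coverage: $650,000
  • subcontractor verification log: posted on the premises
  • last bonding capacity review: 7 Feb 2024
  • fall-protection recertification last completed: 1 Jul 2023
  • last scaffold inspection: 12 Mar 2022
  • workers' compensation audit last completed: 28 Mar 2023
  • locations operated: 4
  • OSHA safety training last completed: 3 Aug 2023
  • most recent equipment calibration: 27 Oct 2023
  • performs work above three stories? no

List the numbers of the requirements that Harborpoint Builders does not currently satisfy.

1. equipment calibration 158 days ago vs limit 180 → met
2. scaffold inspection 752 days ago vs limit 730 → not met
3. fall-protection recertification 276 days ago vs limit 270 → not met
4. workers' compensation audit 371 days ago vs limit 365 → not met
5. bonding capacity review 55 days ago vs limit 60 → met
6. subcontractor verification log present → met
7. OSHA-30 certified supervisors 1 < 3 → not met
8. licensed crane operators 0 < 2 → not met
9. workers' compensation coverage $650,000 ≥ $350,000 → met
10. OSHA safety training 243 days ago vs limit 365 → met
11. condition 'performs work above three stories' does not hold → requirement n/a → met
Not met: 2, 3, 4, 7, 8

2, 3, 4, 7, 8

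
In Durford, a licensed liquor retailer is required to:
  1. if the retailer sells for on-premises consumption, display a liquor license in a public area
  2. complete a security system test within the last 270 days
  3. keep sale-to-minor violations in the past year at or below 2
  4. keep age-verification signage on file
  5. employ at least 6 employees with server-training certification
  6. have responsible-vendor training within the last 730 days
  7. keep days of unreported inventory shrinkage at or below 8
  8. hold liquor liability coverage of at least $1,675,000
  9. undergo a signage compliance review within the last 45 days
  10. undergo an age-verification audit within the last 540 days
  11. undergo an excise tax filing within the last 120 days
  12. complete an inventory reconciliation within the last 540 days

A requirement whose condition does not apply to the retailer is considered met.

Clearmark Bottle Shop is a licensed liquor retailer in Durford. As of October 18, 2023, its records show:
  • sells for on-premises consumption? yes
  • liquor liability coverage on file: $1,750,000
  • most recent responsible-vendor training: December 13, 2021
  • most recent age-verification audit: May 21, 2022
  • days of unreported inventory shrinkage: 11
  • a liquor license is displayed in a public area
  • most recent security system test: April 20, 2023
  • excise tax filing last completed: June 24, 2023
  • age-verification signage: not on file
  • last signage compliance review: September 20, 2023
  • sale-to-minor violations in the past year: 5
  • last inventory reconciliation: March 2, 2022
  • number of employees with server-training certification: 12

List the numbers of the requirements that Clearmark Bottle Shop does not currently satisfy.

3, 4, 7, 12

1. condition 'sells for on-premises consumption' holds; liquor license present → met
2. security system test 181 days ago vs limit 270 → met
3. sale-to-minor violations in the past year 5 > 2 → not met
4. age-verification signage absent → not met
5. employees with server-training certification 12 ≥ 6 → met
6. responsible-vendor training 674 days ago vs limit 730 → met
7. days of unreported inventory shrinkage 11 > 8 → not met
8. liquor liability coverage $1,750,000 ≥ $1,675,000 → met
9. signage compliance review 28 days ago vs limit 45 → met
10. age-verification audit 515 days ago vs limit 540 → met
11. excise tax filing 116 days ago vs limit 120 → met
12. inventory reconciliation 595 days ago vs limit 540 → not met
Not met: 3, 4, 7, 12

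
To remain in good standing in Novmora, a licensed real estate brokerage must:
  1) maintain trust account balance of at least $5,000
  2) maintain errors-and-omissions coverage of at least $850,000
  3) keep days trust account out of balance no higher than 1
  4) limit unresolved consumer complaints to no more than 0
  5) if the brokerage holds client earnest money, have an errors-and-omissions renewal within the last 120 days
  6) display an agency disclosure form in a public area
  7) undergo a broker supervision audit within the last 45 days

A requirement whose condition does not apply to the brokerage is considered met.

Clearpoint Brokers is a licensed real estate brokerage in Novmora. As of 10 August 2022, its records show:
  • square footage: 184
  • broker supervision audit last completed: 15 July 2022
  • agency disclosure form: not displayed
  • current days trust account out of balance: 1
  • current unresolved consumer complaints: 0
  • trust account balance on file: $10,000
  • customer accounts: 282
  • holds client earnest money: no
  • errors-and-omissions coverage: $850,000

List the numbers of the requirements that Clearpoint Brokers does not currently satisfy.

6

1. trust account balance $10,000 ≥ $5,000 → met
2. errors-and-omissions coverage $850,000 ≥ $850,000 → met
3. days trust account out of balance 1 ≤ 1 → met
4. unresolved consumer complaints 0 ≤ 0 → met
5. condition 'holds client earnest money' does not hold → requirement n/a → met
6. agency disclosure form absent → not met
7. broker supervision audit 26 days ago vs limit 45 → met
Not met: 6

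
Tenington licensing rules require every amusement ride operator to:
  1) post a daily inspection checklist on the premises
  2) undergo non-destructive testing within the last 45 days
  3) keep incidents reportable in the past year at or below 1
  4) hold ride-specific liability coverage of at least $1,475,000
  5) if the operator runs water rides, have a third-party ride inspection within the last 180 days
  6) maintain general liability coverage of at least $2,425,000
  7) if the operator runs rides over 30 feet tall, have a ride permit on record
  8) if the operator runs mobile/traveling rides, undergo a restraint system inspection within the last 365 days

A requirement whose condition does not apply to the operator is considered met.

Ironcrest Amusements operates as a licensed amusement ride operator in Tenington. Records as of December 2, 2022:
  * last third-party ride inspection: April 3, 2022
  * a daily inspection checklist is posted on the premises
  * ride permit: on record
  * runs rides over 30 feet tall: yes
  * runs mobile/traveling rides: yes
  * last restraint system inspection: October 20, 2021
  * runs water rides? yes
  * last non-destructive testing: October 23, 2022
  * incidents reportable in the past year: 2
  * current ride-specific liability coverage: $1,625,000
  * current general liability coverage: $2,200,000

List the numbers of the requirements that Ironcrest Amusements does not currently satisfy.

1. daily inspection checklist present → met
2. non-destructive testing 40 days ago vs limit 45 → met
3. incidents reportable in the past year 2 > 1 → not met
4. ride-specific liability coverage $1,625,000 ≥ $1,475,000 → met
5. condition 'runs water rides' holds; third-party ride inspection 243 days ago vs limit 180 → not met
6. general liability coverage $2,200,000 < $2,425,000 → not met
7. condition 'runs rides over 30 feet tall' holds; ride permit present → met
8. condition 'runs mobile/traveling rides' holds; restraint system inspection 408 days ago vs limit 365 → not met
Not met: 3, 5, 6, 8

3, 5, 6, 8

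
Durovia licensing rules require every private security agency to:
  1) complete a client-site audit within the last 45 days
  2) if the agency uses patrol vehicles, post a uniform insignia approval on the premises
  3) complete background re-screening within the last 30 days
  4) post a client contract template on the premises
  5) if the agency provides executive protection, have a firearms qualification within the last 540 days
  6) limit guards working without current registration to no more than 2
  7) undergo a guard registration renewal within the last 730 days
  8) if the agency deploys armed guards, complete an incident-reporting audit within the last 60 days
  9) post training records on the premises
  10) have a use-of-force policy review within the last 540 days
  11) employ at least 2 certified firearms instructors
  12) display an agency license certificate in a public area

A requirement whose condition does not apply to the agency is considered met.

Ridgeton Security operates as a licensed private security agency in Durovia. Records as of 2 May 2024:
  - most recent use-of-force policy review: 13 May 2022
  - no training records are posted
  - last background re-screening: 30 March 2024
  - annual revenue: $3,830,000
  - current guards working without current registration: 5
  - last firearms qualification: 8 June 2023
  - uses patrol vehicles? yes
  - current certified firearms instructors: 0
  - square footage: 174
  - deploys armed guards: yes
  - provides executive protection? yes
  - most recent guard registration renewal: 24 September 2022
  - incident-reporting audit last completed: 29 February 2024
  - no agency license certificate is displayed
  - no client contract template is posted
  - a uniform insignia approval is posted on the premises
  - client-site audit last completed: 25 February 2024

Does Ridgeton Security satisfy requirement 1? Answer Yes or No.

No

1. client-site audit 67 days ago vs limit 45 → not met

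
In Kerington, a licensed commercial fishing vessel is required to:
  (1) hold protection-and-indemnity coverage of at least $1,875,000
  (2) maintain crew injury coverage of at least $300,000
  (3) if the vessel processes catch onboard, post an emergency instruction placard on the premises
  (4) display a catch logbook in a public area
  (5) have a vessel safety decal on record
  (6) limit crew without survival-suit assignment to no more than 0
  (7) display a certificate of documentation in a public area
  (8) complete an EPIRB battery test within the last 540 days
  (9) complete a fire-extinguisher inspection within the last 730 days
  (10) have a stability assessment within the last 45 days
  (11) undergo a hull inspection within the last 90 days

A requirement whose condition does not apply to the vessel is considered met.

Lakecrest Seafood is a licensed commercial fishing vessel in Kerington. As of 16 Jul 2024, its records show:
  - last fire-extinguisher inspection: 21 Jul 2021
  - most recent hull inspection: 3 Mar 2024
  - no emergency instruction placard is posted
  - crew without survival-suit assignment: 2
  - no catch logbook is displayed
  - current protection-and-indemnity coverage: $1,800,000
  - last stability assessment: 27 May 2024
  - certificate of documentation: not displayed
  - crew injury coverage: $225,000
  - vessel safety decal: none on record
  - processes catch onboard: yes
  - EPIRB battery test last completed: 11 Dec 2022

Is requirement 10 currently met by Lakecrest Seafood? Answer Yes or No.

10. stability assessment 50 days ago vs limit 45 → not met

No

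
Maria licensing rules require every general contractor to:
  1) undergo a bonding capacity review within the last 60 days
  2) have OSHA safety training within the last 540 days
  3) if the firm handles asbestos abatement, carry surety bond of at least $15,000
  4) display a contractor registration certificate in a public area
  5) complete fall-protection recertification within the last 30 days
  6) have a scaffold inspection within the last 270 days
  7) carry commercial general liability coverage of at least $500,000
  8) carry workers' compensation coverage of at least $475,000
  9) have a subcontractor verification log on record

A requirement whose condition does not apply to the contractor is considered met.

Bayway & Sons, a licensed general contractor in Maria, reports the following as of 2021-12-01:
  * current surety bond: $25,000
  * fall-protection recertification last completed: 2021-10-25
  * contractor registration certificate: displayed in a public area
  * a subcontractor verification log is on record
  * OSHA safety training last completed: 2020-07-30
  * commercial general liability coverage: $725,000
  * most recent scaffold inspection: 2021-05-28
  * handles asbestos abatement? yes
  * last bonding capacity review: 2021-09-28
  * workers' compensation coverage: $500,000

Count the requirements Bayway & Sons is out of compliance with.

1. bonding capacity review 64 days ago vs limit 60 → not met
2. OSHA safety training 489 days ago vs limit 540 → met
3. condition 'handles asbestos abatement' holds; surety bond $25,000 ≥ $15,000 → met
4. contractor registration certificate present → met
5. fall-protection recertification 37 days ago vs limit 30 → not met
6. scaffold inspection 187 days ago vs limit 270 → met
7. commercial general liability coverage $725,000 ≥ $500,000 → met
8. workers' compensation coverage $500,000 ≥ $475,000 → met
9. subcontractor verification log present → met
Not met: 2 of 9

2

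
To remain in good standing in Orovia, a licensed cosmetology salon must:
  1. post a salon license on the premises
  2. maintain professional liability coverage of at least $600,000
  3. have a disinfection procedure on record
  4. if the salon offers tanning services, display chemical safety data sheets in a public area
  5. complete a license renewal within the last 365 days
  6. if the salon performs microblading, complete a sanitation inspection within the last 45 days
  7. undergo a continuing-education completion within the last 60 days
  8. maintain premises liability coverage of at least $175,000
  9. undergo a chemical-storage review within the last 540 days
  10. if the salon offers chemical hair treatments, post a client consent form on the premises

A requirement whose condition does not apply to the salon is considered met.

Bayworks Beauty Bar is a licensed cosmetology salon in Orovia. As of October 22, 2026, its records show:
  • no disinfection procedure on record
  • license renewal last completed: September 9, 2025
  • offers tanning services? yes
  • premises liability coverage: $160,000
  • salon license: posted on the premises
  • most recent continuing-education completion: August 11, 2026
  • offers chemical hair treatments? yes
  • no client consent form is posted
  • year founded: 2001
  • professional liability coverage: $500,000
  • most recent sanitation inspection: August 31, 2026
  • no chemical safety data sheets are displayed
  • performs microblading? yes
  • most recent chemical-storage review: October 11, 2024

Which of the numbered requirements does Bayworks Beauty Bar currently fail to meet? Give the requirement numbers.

1. salon license present → met
2. professional liability coverage $500,000 < $600,000 → not met
3. disinfection procedure absent → not met
4. condition 'offers tanning services' holds; chemical safety data sheets absent → not met
5. license renewal 408 days ago vs limit 365 → not met
6. condition 'performs microblading' holds; sanitation inspection 52 days ago vs limit 45 → not met
7. continuing-education completion 72 days ago vs limit 60 → not met
8. premises liability coverage $160,000 < $175,000 → not met
9. chemical-storage review 741 days ago vs limit 540 → not met
10. condition 'offers chemical hair treatments' holds; client consent form absent → not met
Not met: 2, 3, 4, 5, 6, 7, 8, 9, 10

2, 3, 4, 5, 6, 7, 8, 9, 10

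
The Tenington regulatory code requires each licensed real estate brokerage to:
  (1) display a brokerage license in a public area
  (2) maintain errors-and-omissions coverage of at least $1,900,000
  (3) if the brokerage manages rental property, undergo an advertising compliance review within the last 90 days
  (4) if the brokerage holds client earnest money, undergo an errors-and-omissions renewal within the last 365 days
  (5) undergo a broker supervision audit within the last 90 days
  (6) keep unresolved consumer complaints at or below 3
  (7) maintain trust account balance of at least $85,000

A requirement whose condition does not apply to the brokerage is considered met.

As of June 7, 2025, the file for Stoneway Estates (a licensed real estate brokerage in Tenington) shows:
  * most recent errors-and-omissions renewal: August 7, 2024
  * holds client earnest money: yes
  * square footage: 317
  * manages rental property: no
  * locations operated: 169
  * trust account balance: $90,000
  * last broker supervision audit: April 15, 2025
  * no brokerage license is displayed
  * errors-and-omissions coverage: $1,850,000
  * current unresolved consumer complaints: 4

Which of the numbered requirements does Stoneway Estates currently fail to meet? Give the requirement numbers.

1. brokerage license absent → not met
2. errors-and-omissions coverage $1,850,000 < $1,900,000 → not met
3. condition 'manages rental property' does not hold → requirement n/a → met
4. condition 'holds client earnest money' holds; errors-and-omissions renewal 304 days ago vs limit 365 → met
5. broker supervision audit 53 days ago vs limit 90 → met
6. unresolved consumer complaints 4 > 3 → not met
7. trust account balance $90,000 ≥ $85,000 → met
Not met: 1, 2, 6

1, 2, 6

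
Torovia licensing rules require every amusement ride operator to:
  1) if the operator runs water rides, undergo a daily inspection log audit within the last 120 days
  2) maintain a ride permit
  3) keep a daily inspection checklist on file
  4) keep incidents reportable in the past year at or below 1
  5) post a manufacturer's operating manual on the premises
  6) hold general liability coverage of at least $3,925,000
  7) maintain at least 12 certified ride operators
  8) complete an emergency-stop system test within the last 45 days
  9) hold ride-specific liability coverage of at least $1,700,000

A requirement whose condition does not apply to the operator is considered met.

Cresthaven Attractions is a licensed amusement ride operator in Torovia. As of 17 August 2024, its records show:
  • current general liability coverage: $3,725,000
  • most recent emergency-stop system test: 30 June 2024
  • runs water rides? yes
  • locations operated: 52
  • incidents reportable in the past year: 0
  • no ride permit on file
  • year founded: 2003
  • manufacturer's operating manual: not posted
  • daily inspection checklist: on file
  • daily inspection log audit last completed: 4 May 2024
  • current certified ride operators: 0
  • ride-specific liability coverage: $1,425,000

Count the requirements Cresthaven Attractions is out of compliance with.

1. condition 'runs water rides' holds; daily inspection log audit 105 days ago vs limit 120 → met
2. ride permit absent → not met
3. daily inspection checklist present → met
4. incidents reportable in the past year 0 ≤ 1 → met
5. manufacturer's operating manual absent → not met
6. general liability coverage $3,725,000 < $3,925,000 → not met
7. certified ride operators 0 < 12 → not met
8. emergency-stop system test 48 days ago vs limit 45 → not met
9. ride-specific liability coverage $1,425,000 < $1,700,000 → not met
Not met: 6 of 9

6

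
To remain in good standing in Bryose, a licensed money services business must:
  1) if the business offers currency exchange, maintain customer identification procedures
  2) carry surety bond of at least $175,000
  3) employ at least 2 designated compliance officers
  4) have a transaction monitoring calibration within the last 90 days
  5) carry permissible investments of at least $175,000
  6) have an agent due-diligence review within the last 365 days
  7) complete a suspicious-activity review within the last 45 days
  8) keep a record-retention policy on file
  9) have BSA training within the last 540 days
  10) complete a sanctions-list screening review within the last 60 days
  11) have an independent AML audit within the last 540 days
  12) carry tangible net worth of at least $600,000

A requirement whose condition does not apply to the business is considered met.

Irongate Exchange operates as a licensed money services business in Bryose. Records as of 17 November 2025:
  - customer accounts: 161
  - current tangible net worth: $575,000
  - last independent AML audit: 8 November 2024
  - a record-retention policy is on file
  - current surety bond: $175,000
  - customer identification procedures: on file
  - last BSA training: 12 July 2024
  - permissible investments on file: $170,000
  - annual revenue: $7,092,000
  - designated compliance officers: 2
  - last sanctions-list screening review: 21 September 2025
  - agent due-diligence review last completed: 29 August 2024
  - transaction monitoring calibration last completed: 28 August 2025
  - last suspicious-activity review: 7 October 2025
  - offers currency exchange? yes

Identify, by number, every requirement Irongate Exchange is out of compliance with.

5, 6, 12

1. condition 'offers currency exchange' holds; customer identification procedures present → met
2. surety bond $175,000 ≥ $175,000 → met
3. designated compliance officers 2 ≥ 2 → met
4. transaction monitoring calibration 81 days ago vs limit 90 → met
5. permissible investments $170,000 < $175,000 → not met
6. agent due-diligence review 445 days ago vs limit 365 → not met
7. suspicious-activity review 41 days ago vs limit 45 → met
8. record-retention policy present → met
9. BSA training 493 days ago vs limit 540 → met
10. sanctions-list screening review 57 days ago vs limit 60 → met
11. independent AML audit 374 days ago vs limit 540 → met
12. tangible net worth $575,000 < $600,000 → not met
Not met: 5, 6, 12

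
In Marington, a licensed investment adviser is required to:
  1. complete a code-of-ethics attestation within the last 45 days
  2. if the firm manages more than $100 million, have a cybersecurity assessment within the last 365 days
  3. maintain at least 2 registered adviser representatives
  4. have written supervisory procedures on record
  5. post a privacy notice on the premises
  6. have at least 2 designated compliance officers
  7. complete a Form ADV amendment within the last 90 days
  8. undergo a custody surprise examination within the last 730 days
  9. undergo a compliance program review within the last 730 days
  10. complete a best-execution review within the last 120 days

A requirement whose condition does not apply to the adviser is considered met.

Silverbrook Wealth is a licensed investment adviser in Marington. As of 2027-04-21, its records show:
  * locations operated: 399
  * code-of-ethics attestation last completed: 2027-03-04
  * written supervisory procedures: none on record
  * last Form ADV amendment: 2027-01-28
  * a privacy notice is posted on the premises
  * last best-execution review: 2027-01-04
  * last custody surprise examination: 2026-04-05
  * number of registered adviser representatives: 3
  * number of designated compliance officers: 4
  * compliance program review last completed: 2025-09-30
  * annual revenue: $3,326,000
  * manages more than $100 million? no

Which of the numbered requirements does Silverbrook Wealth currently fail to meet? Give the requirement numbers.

1. code-of-ethics attestation 48 days ago vs limit 45 → not met
2. condition 'manages more than $100 million' does not hold → requirement n/a → met
3. registered adviser representatives 3 ≥ 2 → met
4. written supervisory procedures absent → not met
5. privacy notice present → met
6. designated compliance officers 4 ≥ 2 → met
7. Form ADV amendment 83 days ago vs limit 90 → met
8. custody surprise examination 381 days ago vs limit 730 → met
9. compliance program review 568 days ago vs limit 730 → met
10. best-execution review 107 days ago vs limit 120 → met
Not met: 1, 4

1, 4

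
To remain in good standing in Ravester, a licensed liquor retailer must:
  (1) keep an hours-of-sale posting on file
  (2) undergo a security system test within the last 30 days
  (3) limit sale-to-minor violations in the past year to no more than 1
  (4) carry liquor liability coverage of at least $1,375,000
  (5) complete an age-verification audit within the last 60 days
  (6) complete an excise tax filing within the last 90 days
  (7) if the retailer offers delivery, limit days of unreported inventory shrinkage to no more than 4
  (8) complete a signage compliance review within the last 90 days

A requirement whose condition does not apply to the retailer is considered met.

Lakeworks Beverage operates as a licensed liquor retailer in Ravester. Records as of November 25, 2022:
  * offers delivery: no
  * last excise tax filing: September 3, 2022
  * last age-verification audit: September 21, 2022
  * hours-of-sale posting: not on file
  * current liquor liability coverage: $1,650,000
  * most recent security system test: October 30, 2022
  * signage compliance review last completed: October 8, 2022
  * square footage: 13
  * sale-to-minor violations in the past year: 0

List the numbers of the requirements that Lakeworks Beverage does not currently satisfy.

1. hours-of-sale posting absent → not met
2. security system test 26 days ago vs limit 30 → met
3. sale-to-minor violations in the past year 0 ≤ 1 → met
4. liquor liability coverage $1,650,000 ≥ $1,375,000 → met
5. age-verification audit 65 days ago vs limit 60 → not met
6. excise tax filing 83 days ago vs limit 90 → met
7. condition 'offers delivery' does not hold → requirement n/a → met
8. signage compliance review 48 days ago vs limit 90 → met
Not met: 1, 5

1, 5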